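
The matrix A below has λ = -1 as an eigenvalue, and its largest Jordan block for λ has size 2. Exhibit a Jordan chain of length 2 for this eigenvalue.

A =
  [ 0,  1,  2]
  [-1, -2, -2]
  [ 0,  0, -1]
A Jordan chain for λ = -1 of length 2:
v_1 = (1, -1, 0)ᵀ
v_2 = (1, 0, 0)ᵀ

Let N = A − (-1)·I. We want v_2 with N^2 v_2 = 0 but N^1 v_2 ≠ 0; then v_{j-1} := N · v_j for j = 2, …, 2.

Pick v_2 = (1, 0, 0)ᵀ.
Then v_1 = N · v_2 = (1, -1, 0)ᵀ.

Sanity check: (A − (-1)·I) v_1 = (0, 0, 0)ᵀ = 0. ✓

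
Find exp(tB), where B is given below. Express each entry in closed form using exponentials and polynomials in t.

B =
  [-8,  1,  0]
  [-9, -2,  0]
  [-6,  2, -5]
e^{tB} =
  [-3*t*exp(-5*t) + exp(-5*t), t*exp(-5*t), 0]
  [-9*t*exp(-5*t), 3*t*exp(-5*t) + exp(-5*t), 0]
  [-6*t*exp(-5*t), 2*t*exp(-5*t), exp(-5*t)]

Strategy: write B = P · J · P⁻¹ where J is a Jordan canonical form, so e^{tB} = P · e^{tJ} · P⁻¹, and e^{tJ} can be computed block-by-block.

B has Jordan form
J =
  [-5,  1,  0]
  [ 0, -5,  0]
  [ 0,  0, -5]
(up to reordering of blocks).

Per-block formulas:
  For a 1×1 block at λ = -5: exp(t · [-5]) = [e^(-5t)].
  For a 2×2 Jordan block J_2(-5): exp(t · J_2(-5)) = e^(-5t)·(I + t·N), where N is the 2×2 nilpotent shift.

After assembling e^{tJ} and conjugating by P, we get:

e^{tB} =
  [-3*t*exp(-5*t) + exp(-5*t), t*exp(-5*t), 0]
  [-9*t*exp(-5*t), 3*t*exp(-5*t) + exp(-5*t), 0]
  [-6*t*exp(-5*t), 2*t*exp(-5*t), exp(-5*t)]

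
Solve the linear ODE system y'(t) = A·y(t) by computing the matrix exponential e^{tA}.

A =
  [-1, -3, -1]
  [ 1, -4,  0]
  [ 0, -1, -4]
e^{tA} =
  [t^2*exp(-3*t)/2 + 2*t*exp(-3*t) + exp(-3*t), -t^2*exp(-3*t) - 3*t*exp(-3*t), -t^2*exp(-3*t)/2 - t*exp(-3*t)]
  [t^2*exp(-3*t)/2 + t*exp(-3*t), -t^2*exp(-3*t) - t*exp(-3*t) + exp(-3*t), -t^2*exp(-3*t)/2]
  [-t^2*exp(-3*t)/2, t^2*exp(-3*t) - t*exp(-3*t), t^2*exp(-3*t)/2 - t*exp(-3*t) + exp(-3*t)]

Strategy: write A = P · J · P⁻¹ where J is a Jordan canonical form, so e^{tA} = P · e^{tJ} · P⁻¹, and e^{tJ} can be computed block-by-block.

A has Jordan form
J =
  [-3,  1,  0]
  [ 0, -3,  1]
  [ 0,  0, -3]
(up to reordering of blocks).

Per-block formulas:
  For a 3×3 Jordan block J_3(-3): exp(t · J_3(-3)) = e^(-3t)·(I + t·N + (t^2/2)·N^2), where N is the 3×3 nilpotent shift.

After assembling e^{tJ} and conjugating by P, we get:

e^{tA} =
  [t^2*exp(-3*t)/2 + 2*t*exp(-3*t) + exp(-3*t), -t^2*exp(-3*t) - 3*t*exp(-3*t), -t^2*exp(-3*t)/2 - t*exp(-3*t)]
  [t^2*exp(-3*t)/2 + t*exp(-3*t), -t^2*exp(-3*t) - t*exp(-3*t) + exp(-3*t), -t^2*exp(-3*t)/2]
  [-t^2*exp(-3*t)/2, t^2*exp(-3*t) - t*exp(-3*t), t^2*exp(-3*t)/2 - t*exp(-3*t) + exp(-3*t)]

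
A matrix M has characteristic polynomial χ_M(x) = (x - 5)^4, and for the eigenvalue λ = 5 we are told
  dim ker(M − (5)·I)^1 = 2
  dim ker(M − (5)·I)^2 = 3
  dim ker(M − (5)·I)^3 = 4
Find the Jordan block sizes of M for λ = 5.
Block sizes for λ = 5: [3, 1]

From the dimensions of kernels of powers, the number of Jordan blocks of size at least j is d_j − d_{j−1} where d_j = dim ker(N^j) (with d_0 = 0). Computing the differences gives [2, 1, 1].
The number of blocks of size exactly k is (#blocks of size ≥ k) − (#blocks of size ≥ k + 1), so the partition is: 1 block(s) of size 1, 1 block(s) of size 3.
In nonincreasing order the block sizes are [3, 1].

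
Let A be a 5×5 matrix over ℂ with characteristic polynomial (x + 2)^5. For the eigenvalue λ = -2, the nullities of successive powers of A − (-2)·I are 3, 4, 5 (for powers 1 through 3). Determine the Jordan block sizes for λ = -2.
Block sizes for λ = -2: [3, 1, 1]

From the dimensions of kernels of powers, the number of Jordan blocks of size at least j is d_j − d_{j−1} where d_j = dim ker(N^j) (with d_0 = 0). Computing the differences gives [3, 1, 1].
The number of blocks of size exactly k is (#blocks of size ≥ k) − (#blocks of size ≥ k + 1), so the partition is: 2 block(s) of size 1, 1 block(s) of size 3.
In nonincreasing order the block sizes are [3, 1, 1].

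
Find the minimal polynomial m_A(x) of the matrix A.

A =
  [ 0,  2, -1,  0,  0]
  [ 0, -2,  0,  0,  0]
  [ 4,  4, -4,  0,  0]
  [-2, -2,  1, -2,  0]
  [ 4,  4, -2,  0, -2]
x^2 + 4*x + 4

The characteristic polynomial is χ_A(x) = (x + 2)^5, so the eigenvalues are known. The minimal polynomial is
  m_A(x) = Π_λ (x − λ)^{k_λ}
where k_λ is the size of the *largest* Jordan block for λ (equivalently, the smallest k with (A − λI)^k v = 0 for every generalised eigenvector v of λ).

  λ = -2: largest Jordan block has size 2, contributing (x + 2)^2

So m_A(x) = (x + 2)^2 = x^2 + 4*x + 4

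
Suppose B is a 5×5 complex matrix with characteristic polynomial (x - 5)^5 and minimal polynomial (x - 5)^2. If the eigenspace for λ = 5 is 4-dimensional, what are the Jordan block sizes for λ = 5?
Block sizes for λ = 5: [2, 1, 1, 1]

Step 1 — from the characteristic polynomial, algebraic multiplicity of λ = 5 is 5. From dim ker(B − (5)·I) = 4, there are exactly 4 Jordan blocks for λ = 5.
Step 2 — from the minimal polynomial, the factor (x − 5)^2 tells us the largest block for λ = 5 has size 2.
Step 3 — with total size 5, 4 blocks, and largest block 2, the block sizes (in nonincreasing order) are [2, 1, 1, 1].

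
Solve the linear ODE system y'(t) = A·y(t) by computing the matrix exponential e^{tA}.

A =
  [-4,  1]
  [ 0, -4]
e^{tA} =
  [exp(-4*t), t*exp(-4*t)]
  [0, exp(-4*t)]

Strategy: write A = P · J · P⁻¹ where J is a Jordan canonical form, so e^{tA} = P · e^{tJ} · P⁻¹, and e^{tJ} can be computed block-by-block.

A has Jordan form
J =
  [-4,  1]
  [ 0, -4]
(up to reordering of blocks).

Per-block formulas:
  For a 2×2 Jordan block J_2(-4): exp(t · J_2(-4)) = e^(-4t)·(I + t·N), where N is the 2×2 nilpotent shift.

After assembling e^{tJ} and conjugating by P, we get:

e^{tA} =
  [exp(-4*t), t*exp(-4*t)]
  [0, exp(-4*t)]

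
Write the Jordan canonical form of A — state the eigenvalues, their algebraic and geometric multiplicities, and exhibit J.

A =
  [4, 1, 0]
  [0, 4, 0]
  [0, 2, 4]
J_2(4) ⊕ J_1(4)

The characteristic polynomial is
  det(x·I − A) = x^3 - 12*x^2 + 48*x - 64 = (x - 4)^3

Eigenvalues and multiplicities (the geometric multiplicity of λ is n − rank(A − λI), which equals the number of Jordan blocks for λ):
  λ = 4: algebraic multiplicity = 3, geometric multiplicity = 2

Determining the block sizes for each eigenvalue:
  λ = 4: 2 blocks summing to 3 forces exactly one block of size 2 and the rest size 1 → block sizes [2, 1]

Assembling the blocks gives a Jordan form
J =
  [4, 1, 0]
  [0, 4, 0]
  [0, 0, 4]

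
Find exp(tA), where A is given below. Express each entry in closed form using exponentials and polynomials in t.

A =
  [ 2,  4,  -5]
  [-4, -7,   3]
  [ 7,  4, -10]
e^{tA} =
  [-t^2*exp(-5*t) + 7*t*exp(-5*t) + exp(-5*t), 4*t*exp(-5*t), t^2*exp(-5*t) - 5*t*exp(-5*t)]
  [t^2*exp(-5*t)/2 - 4*t*exp(-5*t), -2*t*exp(-5*t) + exp(-5*t), -t^2*exp(-5*t)/2 + 3*t*exp(-5*t)]
  [-t^2*exp(-5*t) + 7*t*exp(-5*t), 4*t*exp(-5*t), t^2*exp(-5*t) - 5*t*exp(-5*t) + exp(-5*t)]

Strategy: write A = P · J · P⁻¹ where J is a Jordan canonical form, so e^{tA} = P · e^{tJ} · P⁻¹, and e^{tJ} can be computed block-by-block.

A has Jordan form
J =
  [-5,  1,  0]
  [ 0, -5,  1]
  [ 0,  0, -5]
(up to reordering of blocks).

Per-block formulas:
  For a 3×3 Jordan block J_3(-5): exp(t · J_3(-5)) = e^(-5t)·(I + t·N + (t^2/2)·N^2), where N is the 3×3 nilpotent shift.

After assembling e^{tJ} and conjugating by P, we get:

e^{tA} =
  [-t^2*exp(-5*t) + 7*t*exp(-5*t) + exp(-5*t), 4*t*exp(-5*t), t^2*exp(-5*t) - 5*t*exp(-5*t)]
  [t^2*exp(-5*t)/2 - 4*t*exp(-5*t), -2*t*exp(-5*t) + exp(-5*t), -t^2*exp(-5*t)/2 + 3*t*exp(-5*t)]
  [-t^2*exp(-5*t) + 7*t*exp(-5*t), 4*t*exp(-5*t), t^2*exp(-5*t) - 5*t*exp(-5*t) + exp(-5*t)]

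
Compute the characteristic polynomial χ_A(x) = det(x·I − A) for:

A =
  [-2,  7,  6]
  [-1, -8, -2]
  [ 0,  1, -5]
x^3 + 15*x^2 + 75*x + 125

Expanding det(x·I − A) (e.g. by cofactor expansion or by noting that A is similar to its Jordan form J, which has the same characteristic polynomial as A) gives
  χ_A(x) = x^3 + 15*x^2 + 75*x + 125
which factors as (x + 5)^3. The eigenvalues (with algebraic multiplicities) are λ = -5 with multiplicity 3.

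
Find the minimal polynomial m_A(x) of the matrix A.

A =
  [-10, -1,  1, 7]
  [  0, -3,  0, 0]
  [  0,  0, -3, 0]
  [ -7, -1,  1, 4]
x^2 + 6*x + 9

The characteristic polynomial is χ_A(x) = (x + 3)^4, so the eigenvalues are known. The minimal polynomial is
  m_A(x) = Π_λ (x − λ)^{k_λ}
where k_λ is the size of the *largest* Jordan block for λ (equivalently, the smallest k with (A − λI)^k v = 0 for every generalised eigenvector v of λ).

  λ = -3: largest Jordan block has size 2, contributing (x + 3)^2

So m_A(x) = (x + 3)^2 = x^2 + 6*x + 9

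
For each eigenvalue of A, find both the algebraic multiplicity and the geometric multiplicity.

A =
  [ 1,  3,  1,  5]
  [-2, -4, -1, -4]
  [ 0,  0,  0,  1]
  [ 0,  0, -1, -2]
λ = -2: alg = 1, geom = 1; λ = -1: alg = 3, geom = 1

Step 1 — factor the characteristic polynomial to read off the algebraic multiplicities:
  χ_A(x) = (x + 1)^3*(x + 2)

Step 2 — compute geometric multiplicities via the rank-nullity identity g(λ) = n − rank(A − λI):
  rank(A − (-2)·I) = 3, so dim ker(A − (-2)·I) = n − 3 = 1
  rank(A − (-1)·I) = 3, so dim ker(A − (-1)·I) = n − 3 = 1

Summary:
  λ = -2: algebraic multiplicity = 1, geometric multiplicity = 1
  λ = -1: algebraic multiplicity = 3, geometric multiplicity = 1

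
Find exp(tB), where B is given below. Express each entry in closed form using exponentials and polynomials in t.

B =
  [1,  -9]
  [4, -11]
e^{tB} =
  [6*t*exp(-5*t) + exp(-5*t), -9*t*exp(-5*t)]
  [4*t*exp(-5*t), -6*t*exp(-5*t) + exp(-5*t)]

Strategy: write B = P · J · P⁻¹ where J is a Jordan canonical form, so e^{tB} = P · e^{tJ} · P⁻¹, and e^{tJ} can be computed block-by-block.

B has Jordan form
J =
  [-5,  1]
  [ 0, -5]
(up to reordering of blocks).

Per-block formulas:
  For a 2×2 Jordan block J_2(-5): exp(t · J_2(-5)) = e^(-5t)·(I + t·N), where N is the 2×2 nilpotent shift.

After assembling e^{tJ} and conjugating by P, we get:

e^{tB} =
  [6*t*exp(-5*t) + exp(-5*t), -9*t*exp(-5*t)]
  [4*t*exp(-5*t), -6*t*exp(-5*t) + exp(-5*t)]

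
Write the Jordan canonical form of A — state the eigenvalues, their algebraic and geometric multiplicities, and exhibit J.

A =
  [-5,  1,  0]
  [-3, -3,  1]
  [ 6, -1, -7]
J_3(-5)

The characteristic polynomial is
  det(x·I − A) = x^3 + 15*x^2 + 75*x + 125 = (x + 5)^3

Eigenvalues and multiplicities (the geometric multiplicity of λ is n − rank(A − λI), which equals the number of Jordan blocks for λ):
  λ = -5: algebraic multiplicity = 3, geometric multiplicity = 1

Determining the block sizes for each eigenvalue:
  λ = -5: one block (gm = 1), so the single block has size am = 3 → block sizes [3]

Assembling the blocks gives a Jordan form
J =
  [-5,  1,  0]
  [ 0, -5,  1]
  [ 0,  0, -5]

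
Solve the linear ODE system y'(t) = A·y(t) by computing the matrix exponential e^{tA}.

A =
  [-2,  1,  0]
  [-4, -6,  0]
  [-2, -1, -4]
e^{tA} =
  [2*t*exp(-4*t) + exp(-4*t), t*exp(-4*t), 0]
  [-4*t*exp(-4*t), -2*t*exp(-4*t) + exp(-4*t), 0]
  [-2*t*exp(-4*t), -t*exp(-4*t), exp(-4*t)]

Strategy: write A = P · J · P⁻¹ where J is a Jordan canonical form, so e^{tA} = P · e^{tJ} · P⁻¹, and e^{tJ} can be computed block-by-block.

A has Jordan form
J =
  [-4,  1,  0]
  [ 0, -4,  0]
  [ 0,  0, -4]
(up to reordering of blocks).

Per-block formulas:
  For a 1×1 block at λ = -4: exp(t · [-4]) = [e^(-4t)].
  For a 2×2 Jordan block J_2(-4): exp(t · J_2(-4)) = e^(-4t)·(I + t·N), where N is the 2×2 nilpotent shift.

After assembling e^{tJ} and conjugating by P, we get:

e^{tA} =
  [2*t*exp(-4*t) + exp(-4*t), t*exp(-4*t), 0]
  [-4*t*exp(-4*t), -2*t*exp(-4*t) + exp(-4*t), 0]
  [-2*t*exp(-4*t), -t*exp(-4*t), exp(-4*t)]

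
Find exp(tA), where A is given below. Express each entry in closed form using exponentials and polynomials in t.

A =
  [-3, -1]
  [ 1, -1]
e^{tA} =
  [-t*exp(-2*t) + exp(-2*t), -t*exp(-2*t)]
  [t*exp(-2*t), t*exp(-2*t) + exp(-2*t)]

Strategy: write A = P · J · P⁻¹ where J is a Jordan canonical form, so e^{tA} = P · e^{tJ} · P⁻¹, and e^{tJ} can be computed block-by-block.

A has Jordan form
J =
  [-2,  1]
  [ 0, -2]
(up to reordering of blocks).

Per-block formulas:
  For a 2×2 Jordan block J_2(-2): exp(t · J_2(-2)) = e^(-2t)·(I + t·N), where N is the 2×2 nilpotent shift.

After assembling e^{tJ} and conjugating by P, we get:

e^{tA} =
  [-t*exp(-2*t) + exp(-2*t), -t*exp(-2*t)]
  [t*exp(-2*t), t*exp(-2*t) + exp(-2*t)]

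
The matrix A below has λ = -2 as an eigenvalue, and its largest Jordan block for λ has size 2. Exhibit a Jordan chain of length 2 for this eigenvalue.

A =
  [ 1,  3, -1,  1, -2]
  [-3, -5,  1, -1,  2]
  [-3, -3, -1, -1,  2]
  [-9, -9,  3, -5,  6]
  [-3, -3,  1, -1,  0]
A Jordan chain for λ = -2 of length 2:
v_1 = (3, -3, -3, -9, -3)ᵀ
v_2 = (1, 0, 0, 0, 0)ᵀ

Let N = A − (-2)·I. We want v_2 with N^2 v_2 = 0 but N^1 v_2 ≠ 0; then v_{j-1} := N · v_j for j = 2, …, 2.

Pick v_2 = (1, 0, 0, 0, 0)ᵀ.
Then v_1 = N · v_2 = (3, -3, -3, -9, -3)ᵀ.

Sanity check: (A − (-2)·I) v_1 = (0, 0, 0, 0, 0)ᵀ = 0. ✓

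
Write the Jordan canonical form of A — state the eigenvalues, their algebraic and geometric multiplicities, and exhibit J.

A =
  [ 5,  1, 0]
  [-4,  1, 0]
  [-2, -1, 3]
J_2(3) ⊕ J_1(3)

The characteristic polynomial is
  det(x·I − A) = x^3 - 9*x^2 + 27*x - 27 = (x - 3)^3

Eigenvalues and multiplicities (the geometric multiplicity of λ is n − rank(A − λI), which equals the number of Jordan blocks for λ):
  λ = 3: algebraic multiplicity = 3, geometric multiplicity = 2

Determining the block sizes for each eigenvalue:
  λ = 3: 2 blocks summing to 3 forces exactly one block of size 2 and the rest size 1 → block sizes [2, 1]

Assembling the blocks gives a Jordan form
J =
  [3, 1, 0]
  [0, 3, 0]
  [0, 0, 3]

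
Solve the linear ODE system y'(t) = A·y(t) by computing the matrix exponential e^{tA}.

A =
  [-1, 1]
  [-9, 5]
e^{tA} =
  [-3*t*exp(2*t) + exp(2*t), t*exp(2*t)]
  [-9*t*exp(2*t), 3*t*exp(2*t) + exp(2*t)]

Strategy: write A = P · J · P⁻¹ where J is a Jordan canonical form, so e^{tA} = P · e^{tJ} · P⁻¹, and e^{tJ} can be computed block-by-block.

A has Jordan form
J =
  [2, 1]
  [0, 2]
(up to reordering of blocks).

Per-block formulas:
  For a 2×2 Jordan block J_2(2): exp(t · J_2(2)) = e^(2t)·(I + t·N), where N is the 2×2 nilpotent shift.

After assembling e^{tJ} and conjugating by P, we get:

e^{tA} =
  [-3*t*exp(2*t) + exp(2*t), t*exp(2*t)]
  [-9*t*exp(2*t), 3*t*exp(2*t) + exp(2*t)]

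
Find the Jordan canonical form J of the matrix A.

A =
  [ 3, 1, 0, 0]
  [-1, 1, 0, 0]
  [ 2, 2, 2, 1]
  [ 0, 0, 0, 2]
J_2(2) ⊕ J_2(2)

The characteristic polynomial is
  det(x·I − A) = x^4 - 8*x^3 + 24*x^2 - 32*x + 16 = (x - 2)^4

Eigenvalues and multiplicities (the geometric multiplicity of λ is n − rank(A − λI), which equals the number of Jordan blocks for λ):
  λ = 2: algebraic multiplicity = 4, geometric multiplicity = 2

Determining the block sizes for each eigenvalue:
  λ = 2: with am = 4 and gm = 2, the partition is not yet determined (e.g. several partitions of 4 into 2 parts exist). Let N = A − (2)·I. Computing rank(N^1) = 2, rank(N^2) = 0; the number of blocks of size ≥ j is rank(N^{j−1}) − rank(N^j), giving [2, 2]. So we have 2 block(s) of size 2 → block sizes [2, 2]

Assembling the blocks gives a Jordan form
J =
  [2, 1, 0, 0]
  [0, 2, 0, 0]
  [0, 0, 2, 1]
  [0, 0, 0, 2]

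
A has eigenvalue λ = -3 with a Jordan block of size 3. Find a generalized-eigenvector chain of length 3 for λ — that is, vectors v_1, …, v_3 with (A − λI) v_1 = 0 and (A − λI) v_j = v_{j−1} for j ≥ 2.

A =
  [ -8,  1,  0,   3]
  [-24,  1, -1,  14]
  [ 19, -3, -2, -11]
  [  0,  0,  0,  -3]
A Jordan chain for λ = -3 of length 3:
v_1 = (1, 5, -4, 0)ᵀ
v_2 = (-5, -24, 19, 0)ᵀ
v_3 = (1, 0, 0, 0)ᵀ

Let N = A − (-3)·I. We want v_3 with N^3 v_3 = 0 but N^2 v_3 ≠ 0; then v_{j-1} := N · v_j for j = 3, …, 2.

Pick v_3 = (1, 0, 0, 0)ᵀ.
Then v_2 = N · v_3 = (-5, -24, 19, 0)ᵀ.
Then v_1 = N · v_2 = (1, 5, -4, 0)ᵀ.

Sanity check: (A − (-3)·I) v_1 = (0, 0, 0, 0)ᵀ = 0. ✓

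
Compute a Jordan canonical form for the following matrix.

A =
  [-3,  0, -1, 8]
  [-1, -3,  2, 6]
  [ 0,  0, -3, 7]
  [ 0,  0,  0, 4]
J_3(-3) ⊕ J_1(4)

The characteristic polynomial is
  det(x·I − A) = x^4 + 5*x^3 - 9*x^2 - 81*x - 108 = (x - 4)*(x + 3)^3

Eigenvalues and multiplicities (the geometric multiplicity of λ is n − rank(A − λI), which equals the number of Jordan blocks for λ):
  λ = -3: algebraic multiplicity = 3, geometric multiplicity = 1
  λ = 4: algebraic multiplicity = 1, geometric multiplicity = 1

Determining the block sizes for each eigenvalue:
  λ = -3: one block (gm = 1), so the single block has size am = 3 → block sizes [3]
  λ = 4: one block (gm = 1), so the single block has size am = 1 → block sizes [1]

Assembling the blocks gives a Jordan form
J =
  [-3,  1,  0, 0]
  [ 0, -3,  1, 0]
  [ 0,  0, -3, 0]
  [ 0,  0,  0, 4]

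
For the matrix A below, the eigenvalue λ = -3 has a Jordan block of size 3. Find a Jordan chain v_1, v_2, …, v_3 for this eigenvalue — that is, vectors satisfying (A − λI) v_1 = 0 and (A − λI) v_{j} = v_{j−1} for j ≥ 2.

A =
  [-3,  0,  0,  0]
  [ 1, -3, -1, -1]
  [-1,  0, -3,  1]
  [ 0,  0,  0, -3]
A Jordan chain for λ = -3 of length 3:
v_1 = (0, 1, 0, 0)ᵀ
v_2 = (0, 1, -1, 0)ᵀ
v_3 = (1, 0, 0, 0)ᵀ

Let N = A − (-3)·I. We want v_3 with N^3 v_3 = 0 but N^2 v_3 ≠ 0; then v_{j-1} := N · v_j for j = 3, …, 2.

Pick v_3 = (1, 0, 0, 0)ᵀ.
Then v_2 = N · v_3 = (0, 1, -1, 0)ᵀ.
Then v_1 = N · v_2 = (0, 1, 0, 0)ᵀ.

Sanity check: (A − (-3)·I) v_1 = (0, 0, 0, 0)ᵀ = 0. ✓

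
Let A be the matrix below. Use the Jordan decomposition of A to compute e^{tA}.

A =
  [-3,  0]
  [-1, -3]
e^{tA} =
  [exp(-3*t), 0]
  [-t*exp(-3*t), exp(-3*t)]

Strategy: write A = P · J · P⁻¹ where J is a Jordan canonical form, so e^{tA} = P · e^{tJ} · P⁻¹, and e^{tJ} can be computed block-by-block.

A has Jordan form
J =
  [-3,  1]
  [ 0, -3]
(up to reordering of blocks).

Per-block formulas:
  For a 2×2 Jordan block J_2(-3): exp(t · J_2(-3)) = e^(-3t)·(I + t·N), where N is the 2×2 nilpotent shift.

After assembling e^{tJ} and conjugating by P, we get:

e^{tA} =
  [exp(-3*t), 0]
  [-t*exp(-3*t), exp(-3*t)]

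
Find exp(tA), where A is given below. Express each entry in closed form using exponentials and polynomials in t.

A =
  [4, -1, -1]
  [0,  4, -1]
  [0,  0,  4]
e^{tA} =
  [exp(4*t), -t*exp(4*t), t^2*exp(4*t)/2 - t*exp(4*t)]
  [0, exp(4*t), -t*exp(4*t)]
  [0, 0, exp(4*t)]

Strategy: write A = P · J · P⁻¹ where J is a Jordan canonical form, so e^{tA} = P · e^{tJ} · P⁻¹, and e^{tJ} can be computed block-by-block.

A has Jordan form
J =
  [4, 1, 0]
  [0, 4, 1]
  [0, 0, 4]
(up to reordering of blocks).

Per-block formulas:
  For a 3×3 Jordan block J_3(4): exp(t · J_3(4)) = e^(4t)·(I + t·N + (t^2/2)·N^2), where N is the 3×3 nilpotent shift.

After assembling e^{tJ} and conjugating by P, we get:

e^{tA} =
  [exp(4*t), -t*exp(4*t), t^2*exp(4*t)/2 - t*exp(4*t)]
  [0, exp(4*t), -t*exp(4*t)]
  [0, 0, exp(4*t)]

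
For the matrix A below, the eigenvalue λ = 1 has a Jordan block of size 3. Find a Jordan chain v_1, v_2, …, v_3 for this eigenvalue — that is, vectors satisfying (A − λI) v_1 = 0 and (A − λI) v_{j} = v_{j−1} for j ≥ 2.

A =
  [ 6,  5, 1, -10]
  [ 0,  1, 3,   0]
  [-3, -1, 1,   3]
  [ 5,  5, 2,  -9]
A Jordan chain for λ = 1 of length 3:
v_1 = (-2, -6, 0, -4)ᵀ
v_2 = (0, 0, -2, 0)ᵀ
v_3 = (1, -1, 0, 0)ᵀ

Let N = A − (1)·I. We want v_3 with N^3 v_3 = 0 but N^2 v_3 ≠ 0; then v_{j-1} := N · v_j for j = 3, …, 2.

Pick v_3 = (1, -1, 0, 0)ᵀ.
Then v_2 = N · v_3 = (0, 0, -2, 0)ᵀ.
Then v_1 = N · v_2 = (-2, -6, 0, -4)ᵀ.

Sanity check: (A − (1)·I) v_1 = (0, 0, 0, 0)ᵀ = 0. ✓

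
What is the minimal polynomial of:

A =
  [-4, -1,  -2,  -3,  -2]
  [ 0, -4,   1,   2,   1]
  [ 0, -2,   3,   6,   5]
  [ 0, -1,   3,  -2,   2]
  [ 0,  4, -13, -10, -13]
x^3 + 12*x^2 + 48*x + 64

The characteristic polynomial is χ_A(x) = (x + 4)^5, so the eigenvalues are known. The minimal polynomial is
  m_A(x) = Π_λ (x − λ)^{k_λ}
where k_λ is the size of the *largest* Jordan block for λ (equivalently, the smallest k with (A − λI)^k v = 0 for every generalised eigenvector v of λ).

  λ = -4: largest Jordan block has size 3, contributing (x + 4)^3

So m_A(x) = (x + 4)^3 = x^3 + 12*x^2 + 48*x + 64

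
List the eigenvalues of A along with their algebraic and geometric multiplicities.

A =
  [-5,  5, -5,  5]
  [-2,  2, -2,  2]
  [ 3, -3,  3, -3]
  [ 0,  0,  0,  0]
λ = 0: alg = 4, geom = 3

Step 1 — factor the characteristic polynomial to read off the algebraic multiplicities:
  χ_A(x) = x^4

Step 2 — compute geometric multiplicities via the rank-nullity identity g(λ) = n − rank(A − λI):
  rank(A − (0)·I) = 1, so dim ker(A − (0)·I) = n − 1 = 3

Summary:
  λ = 0: algebraic multiplicity = 4, geometric multiplicity = 3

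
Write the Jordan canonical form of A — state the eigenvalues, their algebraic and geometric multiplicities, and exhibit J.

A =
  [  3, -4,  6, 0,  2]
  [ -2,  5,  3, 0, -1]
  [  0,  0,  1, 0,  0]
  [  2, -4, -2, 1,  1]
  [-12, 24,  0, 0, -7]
J_1(-1) ⊕ J_2(1) ⊕ J_2(1)

The characteristic polynomial is
  det(x·I − A) = x^5 - 3*x^4 + 2*x^3 + 2*x^2 - 3*x + 1 = (x - 1)^4*(x + 1)

Eigenvalues and multiplicities (the geometric multiplicity of λ is n − rank(A − λI), which equals the number of Jordan blocks for λ):
  λ = -1: algebraic multiplicity = 1, geometric multiplicity = 1
  λ = 1: algebraic multiplicity = 4, geometric multiplicity = 2

Determining the block sizes for each eigenvalue:
  λ = -1: one block (gm = 1), so the single block has size am = 1 → block sizes [1]
  λ = 1: with am = 4 and gm = 2, the partition is not yet determined (e.g. several partitions of 4 into 2 parts exist). Let N = A − (1)·I. Computing rank(N^1) = 3, rank(N^2) = 1; the number of blocks of size ≥ j is rank(N^{j−1}) − rank(N^j), giving [2, 2]. So we have 2 block(s) of size 2 → block sizes [2, 2]

Assembling the blocks gives a Jordan form
J =
  [-1, 0, 0, 0, 0]
  [ 0, 1, 1, 0, 0]
  [ 0, 0, 1, 0, 0]
  [ 0, 0, 0, 1, 1]
  [ 0, 0, 0, 0, 1]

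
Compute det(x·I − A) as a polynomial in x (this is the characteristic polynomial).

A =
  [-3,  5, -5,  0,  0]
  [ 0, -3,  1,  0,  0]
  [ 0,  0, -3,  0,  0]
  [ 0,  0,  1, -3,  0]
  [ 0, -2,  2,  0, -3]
x^5 + 15*x^4 + 90*x^3 + 270*x^2 + 405*x + 243

Expanding det(x·I − A) (e.g. by cofactor expansion or by noting that A is similar to its Jordan form J, which has the same characteristic polynomial as A) gives
  χ_A(x) = x^5 + 15*x^4 + 90*x^3 + 270*x^2 + 405*x + 243
which factors as (x + 3)^5. The eigenvalues (with algebraic multiplicities) are λ = -3 with multiplicity 5.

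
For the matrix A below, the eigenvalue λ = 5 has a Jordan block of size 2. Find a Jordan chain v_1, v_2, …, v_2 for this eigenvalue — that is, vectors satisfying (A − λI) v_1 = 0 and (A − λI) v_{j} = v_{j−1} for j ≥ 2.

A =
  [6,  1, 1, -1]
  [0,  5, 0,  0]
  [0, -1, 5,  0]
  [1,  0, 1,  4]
A Jordan chain for λ = 5 of length 2:
v_1 = (1, 0, 0, 1)ᵀ
v_2 = (1, 0, 0, 0)ᵀ

Let N = A − (5)·I. We want v_2 with N^2 v_2 = 0 but N^1 v_2 ≠ 0; then v_{j-1} := N · v_j for j = 2, …, 2.

Pick v_2 = (1, 0, 0, 0)ᵀ.
Then v_1 = N · v_2 = (1, 0, 0, 1)ᵀ.

Sanity check: (A − (5)·I) v_1 = (0, 0, 0, 0)ᵀ = 0. ✓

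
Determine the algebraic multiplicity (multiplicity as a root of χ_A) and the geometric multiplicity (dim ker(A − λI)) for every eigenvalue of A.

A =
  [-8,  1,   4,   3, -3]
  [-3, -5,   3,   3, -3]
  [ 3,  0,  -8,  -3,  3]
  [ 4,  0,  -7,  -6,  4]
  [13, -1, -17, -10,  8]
λ = -5: alg = 3, geom = 2; λ = -2: alg = 2, geom = 1

Step 1 — factor the characteristic polynomial to read off the algebraic multiplicities:
  χ_A(x) = (x + 2)^2*(x + 5)^3

Step 2 — compute geometric multiplicities via the rank-nullity identity g(λ) = n − rank(A − λI):
  rank(A − (-5)·I) = 3, so dim ker(A − (-5)·I) = n − 3 = 2
  rank(A − (-2)·I) = 4, so dim ker(A − (-2)·I) = n − 4 = 1

Summary:
  λ = -5: algebraic multiplicity = 3, geometric multiplicity = 2
  λ = -2: algebraic multiplicity = 2, geometric multiplicity = 1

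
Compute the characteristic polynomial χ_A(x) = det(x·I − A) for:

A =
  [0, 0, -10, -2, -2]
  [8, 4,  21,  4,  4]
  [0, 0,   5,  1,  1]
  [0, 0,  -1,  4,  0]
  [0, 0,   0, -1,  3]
x^5 - 16*x^4 + 96*x^3 - 256*x^2 + 256*x

Expanding det(x·I − A) (e.g. by cofactor expansion or by noting that A is similar to its Jordan form J, which has the same characteristic polynomial as A) gives
  χ_A(x) = x^5 - 16*x^4 + 96*x^3 - 256*x^2 + 256*x
which factors as x*(x - 4)^4. The eigenvalues (with algebraic multiplicities) are λ = 0 with multiplicity 1, λ = 4 with multiplicity 4.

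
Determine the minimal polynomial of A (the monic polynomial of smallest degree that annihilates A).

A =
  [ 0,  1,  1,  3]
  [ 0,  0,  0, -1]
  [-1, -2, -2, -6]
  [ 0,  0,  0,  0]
x^4 + 2*x^3 + x^2

The characteristic polynomial is χ_A(x) = x^2*(x + 1)^2, so the eigenvalues are known. The minimal polynomial is
  m_A(x) = Π_λ (x − λ)^{k_λ}
where k_λ is the size of the *largest* Jordan block for λ (equivalently, the smallest k with (A − λI)^k v = 0 for every generalised eigenvector v of λ).

  λ = -1: largest Jordan block has size 2, contributing (x + 1)^2
  λ = 0: largest Jordan block has size 2, contributing (x − 0)^2

So m_A(x) = x^2*(x + 1)^2 = x^4 + 2*x^3 + x^2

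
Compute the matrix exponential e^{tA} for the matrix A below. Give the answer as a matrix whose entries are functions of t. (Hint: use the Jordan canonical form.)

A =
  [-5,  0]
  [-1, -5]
e^{tA} =
  [exp(-5*t), 0]
  [-t*exp(-5*t), exp(-5*t)]

Strategy: write A = P · J · P⁻¹ where J is a Jordan canonical form, so e^{tA} = P · e^{tJ} · P⁻¹, and e^{tJ} can be computed block-by-block.

A has Jordan form
J =
  [-5,  1]
  [ 0, -5]
(up to reordering of blocks).

Per-block formulas:
  For a 2×2 Jordan block J_2(-5): exp(t · J_2(-5)) = e^(-5t)·(I + t·N), where N is the 2×2 nilpotent shift.

After assembling e^{tJ} and conjugating by P, we get:

e^{tA} =
  [exp(-5*t), 0]
  [-t*exp(-5*t), exp(-5*t)]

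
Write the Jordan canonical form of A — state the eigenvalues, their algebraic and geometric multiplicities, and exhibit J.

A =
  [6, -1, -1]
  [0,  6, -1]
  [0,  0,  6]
J_3(6)

The characteristic polynomial is
  det(x·I − A) = x^3 - 18*x^2 + 108*x - 216 = (x - 6)^3

Eigenvalues and multiplicities (the geometric multiplicity of λ is n − rank(A − λI), which equals the number of Jordan blocks for λ):
  λ = 6: algebraic multiplicity = 3, geometric multiplicity = 1

Determining the block sizes for each eigenvalue:
  λ = 6: one block (gm = 1), so the single block has size am = 3 → block sizes [3]

Assembling the blocks gives a Jordan form
J =
  [6, 1, 0]
  [0, 6, 1]
  [0, 0, 6]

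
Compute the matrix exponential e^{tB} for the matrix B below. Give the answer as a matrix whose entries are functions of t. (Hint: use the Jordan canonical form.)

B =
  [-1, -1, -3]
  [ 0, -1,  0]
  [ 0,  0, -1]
e^{tB} =
  [exp(-t), -t*exp(-t), -3*t*exp(-t)]
  [0, exp(-t), 0]
  [0, 0, exp(-t)]

Strategy: write B = P · J · P⁻¹ where J is a Jordan canonical form, so e^{tB} = P · e^{tJ} · P⁻¹, and e^{tJ} can be computed block-by-block.

B has Jordan form
J =
  [-1,  1,  0]
  [ 0, -1,  0]
  [ 0,  0, -1]
(up to reordering of blocks).

Per-block formulas:
  For a 2×2 Jordan block J_2(-1): exp(t · J_2(-1)) = e^(-1t)·(I + t·N), where N is the 2×2 nilpotent shift.
  For a 1×1 block at λ = -1: exp(t · [-1]) = [e^(-1t)].

After assembling e^{tJ} and conjugating by P, we get:

e^{tB} =
  [exp(-t), -t*exp(-t), -3*t*exp(-t)]
  [0, exp(-t), 0]
  [0, 0, exp(-t)]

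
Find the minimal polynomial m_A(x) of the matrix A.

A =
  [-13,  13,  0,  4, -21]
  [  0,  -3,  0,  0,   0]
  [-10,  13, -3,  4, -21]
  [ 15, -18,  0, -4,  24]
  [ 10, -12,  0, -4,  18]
x^4 + 2*x^3 - 11*x^2 - 12*x + 36

The characteristic polynomial is χ_A(x) = (x - 2)^2*(x + 3)^3, so the eigenvalues are known. The minimal polynomial is
  m_A(x) = Π_λ (x − λ)^{k_λ}
where k_λ is the size of the *largest* Jordan block for λ (equivalently, the smallest k with (A − λI)^k v = 0 for every generalised eigenvector v of λ).

  λ = -3: largest Jordan block has size 2, contributing (x + 3)^2
  λ = 2: largest Jordan block has size 2, contributing (x − 2)^2

So m_A(x) = (x - 2)^2*(x + 3)^2 = x^4 + 2*x^3 - 11*x^2 - 12*x + 36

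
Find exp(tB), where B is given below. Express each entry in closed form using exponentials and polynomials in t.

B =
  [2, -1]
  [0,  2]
e^{tB} =
  [exp(2*t), -t*exp(2*t)]
  [0, exp(2*t)]

Strategy: write B = P · J · P⁻¹ where J is a Jordan canonical form, so e^{tB} = P · e^{tJ} · P⁻¹, and e^{tJ} can be computed block-by-block.

B has Jordan form
J =
  [2, 1]
  [0, 2]
(up to reordering of blocks).

Per-block formulas:
  For a 2×2 Jordan block J_2(2): exp(t · J_2(2)) = e^(2t)·(I + t·N), where N is the 2×2 nilpotent shift.

After assembling e^{tJ} and conjugating by P, we get:

e^{tB} =
  [exp(2*t), -t*exp(2*t)]
  [0, exp(2*t)]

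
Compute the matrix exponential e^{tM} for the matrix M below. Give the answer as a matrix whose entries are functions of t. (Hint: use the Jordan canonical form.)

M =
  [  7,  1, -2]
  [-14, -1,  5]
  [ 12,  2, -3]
e^{tM} =
  [-t^2*exp(t) + 6*t*exp(t) + exp(t), t*exp(t), t^2*exp(t)/2 - 2*t*exp(t)]
  [2*t^2*exp(t) - 14*t*exp(t), -2*t*exp(t) + exp(t), -t^2*exp(t) + 5*t*exp(t)]
  [-2*t^2*exp(t) + 12*t*exp(t), 2*t*exp(t), t^2*exp(t) - 4*t*exp(t) + exp(t)]

Strategy: write M = P · J · P⁻¹ where J is a Jordan canonical form, so e^{tM} = P · e^{tJ} · P⁻¹, and e^{tJ} can be computed block-by-block.

M has Jordan form
J =
  [1, 1, 0]
  [0, 1, 1]
  [0, 0, 1]
(up to reordering of blocks).

Per-block formulas:
  For a 3×3 Jordan block J_3(1): exp(t · J_3(1)) = e^(1t)·(I + t·N + (t^2/2)·N^2), where N is the 3×3 nilpotent shift.

After assembling e^{tJ} and conjugating by P, we get:

e^{tM} =
  [-t^2*exp(t) + 6*t*exp(t) + exp(t), t*exp(t), t^2*exp(t)/2 - 2*t*exp(t)]
  [2*t^2*exp(t) - 14*t*exp(t), -2*t*exp(t) + exp(t), -t^2*exp(t) + 5*t*exp(t)]
  [-2*t^2*exp(t) + 12*t*exp(t), 2*t*exp(t), t^2*exp(t) - 4*t*exp(t) + exp(t)]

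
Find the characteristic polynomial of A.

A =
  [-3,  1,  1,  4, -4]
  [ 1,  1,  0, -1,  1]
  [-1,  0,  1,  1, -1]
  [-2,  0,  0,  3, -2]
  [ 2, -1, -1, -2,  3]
x^5 - 5*x^4 + 10*x^3 - 10*x^2 + 5*x - 1

Expanding det(x·I − A) (e.g. by cofactor expansion or by noting that A is similar to its Jordan form J, which has the same characteristic polynomial as A) gives
  χ_A(x) = x^5 - 5*x^4 + 10*x^3 - 10*x^2 + 5*x - 1
which factors as (x - 1)^5. The eigenvalues (with algebraic multiplicities) are λ = 1 with multiplicity 5.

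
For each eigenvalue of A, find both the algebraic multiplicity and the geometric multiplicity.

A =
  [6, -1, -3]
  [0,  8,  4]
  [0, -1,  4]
λ = 6: alg = 3, geom = 1

Step 1 — factor the characteristic polynomial to read off the algebraic multiplicities:
  χ_A(x) = (x - 6)^3

Step 2 — compute geometric multiplicities via the rank-nullity identity g(λ) = n − rank(A − λI):
  rank(A − (6)·I) = 2, so dim ker(A − (6)·I) = n − 2 = 1

Summary:
  λ = 6: algebraic multiplicity = 3, geometric multiplicity = 1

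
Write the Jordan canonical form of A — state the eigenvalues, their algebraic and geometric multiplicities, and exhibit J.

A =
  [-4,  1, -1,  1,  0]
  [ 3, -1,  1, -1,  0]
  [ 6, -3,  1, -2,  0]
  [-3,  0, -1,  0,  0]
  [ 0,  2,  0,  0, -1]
J_3(-1) ⊕ J_1(-1) ⊕ J_1(-1)

The characteristic polynomial is
  det(x·I − A) = x^5 + 5*x^4 + 10*x^3 + 10*x^2 + 5*x + 1 = (x + 1)^5

Eigenvalues and multiplicities (the geometric multiplicity of λ is n − rank(A − λI), which equals the number of Jordan blocks for λ):
  λ = -1: algebraic multiplicity = 5, geometric multiplicity = 3

Determining the block sizes for each eigenvalue:
  λ = -1: with am = 5 and gm = 3, the partition is not yet determined (e.g. several partitions of 5 into 3 parts exist). Let N = A − (-1)·I. Computing rank(N^1) = 2, rank(N^2) = 1, rank(N^3) = 0; the number of blocks of size ≥ j is rank(N^{j−1}) − rank(N^j), giving [3, 1, 1]. So we have 1 block(s) of size 3, 2 block(s) of size 1 → block sizes [3, 1, 1]

Assembling the blocks gives a Jordan form
J =
  [-1,  1,  0,  0,  0]
  [ 0, -1,  1,  0,  0]
  [ 0,  0, -1,  0,  0]
  [ 0,  0,  0, -1,  0]
  [ 0,  0,  0,  0, -1]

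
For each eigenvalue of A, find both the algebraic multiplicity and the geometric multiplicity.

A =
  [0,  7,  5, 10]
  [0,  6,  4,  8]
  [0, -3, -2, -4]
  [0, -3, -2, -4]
λ = 0: alg = 4, geom = 2

Step 1 — factor the characteristic polynomial to read off the algebraic multiplicities:
  χ_A(x) = x^4

Step 2 — compute geometric multiplicities via the rank-nullity identity g(λ) = n − rank(A − λI):
  rank(A − (0)·I) = 2, so dim ker(A − (0)·I) = n − 2 = 2

Summary:
  λ = 0: algebraic multiplicity = 4, geometric multiplicity = 2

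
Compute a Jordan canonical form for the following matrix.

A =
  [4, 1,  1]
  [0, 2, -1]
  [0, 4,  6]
J_3(4)

The characteristic polynomial is
  det(x·I − A) = x^3 - 12*x^2 + 48*x - 64 = (x - 4)^3

Eigenvalues and multiplicities (the geometric multiplicity of λ is n − rank(A − λI), which equals the number of Jordan blocks for λ):
  λ = 4: algebraic multiplicity = 3, geometric multiplicity = 1

Determining the block sizes for each eigenvalue:
  λ = 4: one block (gm = 1), so the single block has size am = 3 → block sizes [3]

Assembling the blocks gives a Jordan form
J =
  [4, 1, 0]
  [0, 4, 1]
  [0, 0, 4]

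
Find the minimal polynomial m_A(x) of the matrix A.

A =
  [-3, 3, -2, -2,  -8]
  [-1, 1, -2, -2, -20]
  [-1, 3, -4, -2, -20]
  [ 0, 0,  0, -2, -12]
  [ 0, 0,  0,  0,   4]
x^3 - 12*x - 16

The characteristic polynomial is χ_A(x) = (x - 4)*(x + 2)^4, so the eigenvalues are known. The minimal polynomial is
  m_A(x) = Π_λ (x − λ)^{k_λ}
where k_λ is the size of the *largest* Jordan block for λ (equivalently, the smallest k with (A − λI)^k v = 0 for every generalised eigenvector v of λ).

  λ = -2: largest Jordan block has size 2, contributing (x + 2)^2
  λ = 4: largest Jordan block has size 1, contributing (x − 4)

So m_A(x) = (x - 4)*(x + 2)^2 = x^3 - 12*x - 16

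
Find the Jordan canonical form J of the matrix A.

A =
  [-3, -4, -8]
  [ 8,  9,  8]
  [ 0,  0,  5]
J_1(1) ⊕ J_1(5) ⊕ J_1(5)

The characteristic polynomial is
  det(x·I − A) = x^3 - 11*x^2 + 35*x - 25 = (x - 5)^2*(x - 1)

Eigenvalues and multiplicities (the geometric multiplicity of λ is n − rank(A − λI), which equals the number of Jordan blocks for λ):
  λ = 1: algebraic multiplicity = 1, geometric multiplicity = 1
  λ = 5: algebraic multiplicity = 2, geometric multiplicity = 2

Determining the block sizes for each eigenvalue:
  λ = 1: one block (gm = 1), so the single block has size am = 1 → block sizes [1]
  λ = 5: gm = am = 2, so every block has size 1 → block sizes [1, 1]

Assembling the blocks gives a Jordan form
J =
  [1, 0, 0]
  [0, 5, 0]
  [0, 0, 5]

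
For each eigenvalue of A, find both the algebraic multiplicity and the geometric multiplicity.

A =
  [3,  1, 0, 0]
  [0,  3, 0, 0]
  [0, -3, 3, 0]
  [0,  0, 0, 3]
λ = 3: alg = 4, geom = 3

Step 1 — factor the characteristic polynomial to read off the algebraic multiplicities:
  χ_A(x) = (x - 3)^4

Step 2 — compute geometric multiplicities via the rank-nullity identity g(λ) = n − rank(A − λI):
  rank(A − (3)·I) = 1, so dim ker(A − (3)·I) = n − 1 = 3

Summary:
  λ = 3: algebraic multiplicity = 4, geometric multiplicity = 3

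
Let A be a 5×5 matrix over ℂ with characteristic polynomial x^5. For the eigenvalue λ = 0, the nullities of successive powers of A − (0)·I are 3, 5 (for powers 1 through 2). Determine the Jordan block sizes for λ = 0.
Block sizes for λ = 0: [2, 2, 1]

From the dimensions of kernels of powers, the number of Jordan blocks of size at least j is d_j − d_{j−1} where d_j = dim ker(N^j) (with d_0 = 0). Computing the differences gives [3, 2].
The number of blocks of size exactly k is (#blocks of size ≥ k) − (#blocks of size ≥ k + 1), so the partition is: 1 block(s) of size 1, 2 block(s) of size 2.
In nonincreasing order the block sizes are [2, 2, 1].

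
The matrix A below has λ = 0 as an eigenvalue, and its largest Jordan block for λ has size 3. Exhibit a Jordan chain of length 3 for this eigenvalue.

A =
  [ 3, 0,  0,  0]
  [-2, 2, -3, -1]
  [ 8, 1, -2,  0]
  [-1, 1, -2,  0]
A Jordan chain for λ = 0 of length 3:
v_1 = (0, 2, 1, 1)ᵀ
v_2 = (0, -3, -2, -2)ᵀ
v_3 = (0, 0, 1, 0)ᵀ

Let N = A − (0)·I. We want v_3 with N^3 v_3 = 0 but N^2 v_3 ≠ 0; then v_{j-1} := N · v_j for j = 3, …, 2.

Pick v_3 = (0, 0, 1, 0)ᵀ.
Then v_2 = N · v_3 = (0, -3, -2, -2)ᵀ.
Then v_1 = N · v_2 = (0, 2, 1, 1)ᵀ.

Sanity check: (A − (0)·I) v_1 = (0, 0, 0, 0)ᵀ = 0. ✓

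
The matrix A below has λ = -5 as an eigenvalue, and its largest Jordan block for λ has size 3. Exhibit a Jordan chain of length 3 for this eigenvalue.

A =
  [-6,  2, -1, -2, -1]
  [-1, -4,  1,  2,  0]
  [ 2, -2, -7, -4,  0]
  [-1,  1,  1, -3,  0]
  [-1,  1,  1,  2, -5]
A Jordan chain for λ = -5 of length 3:
v_1 = (-1, -1, 2, -1, -1)ᵀ
v_2 = (2, 1, -2, 1, 1)ᵀ
v_3 = (0, 1, 0, 0, 0)ᵀ

Let N = A − (-5)·I. We want v_3 with N^3 v_3 = 0 but N^2 v_3 ≠ 0; then v_{j-1} := N · v_j for j = 3, …, 2.

Pick v_3 = (0, 1, 0, 0, 0)ᵀ.
Then v_2 = N · v_3 = (2, 1, -2, 1, 1)ᵀ.
Then v_1 = N · v_2 = (-1, -1, 2, -1, -1)ᵀ.

Sanity check: (A − (-5)·I) v_1 = (0, 0, 0, 0, 0)ᵀ = 0. ✓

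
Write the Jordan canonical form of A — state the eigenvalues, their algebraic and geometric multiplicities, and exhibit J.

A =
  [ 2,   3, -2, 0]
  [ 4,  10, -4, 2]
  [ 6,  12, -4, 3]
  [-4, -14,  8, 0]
J_2(2) ⊕ J_2(2)

The characteristic polynomial is
  det(x·I − A) = x^4 - 8*x^3 + 24*x^2 - 32*x + 16 = (x - 2)^4

Eigenvalues and multiplicities (the geometric multiplicity of λ is n − rank(A − λI), which equals the number of Jordan blocks for λ):
  λ = 2: algebraic multiplicity = 4, geometric multiplicity = 2

Determining the block sizes for each eigenvalue:
  λ = 2: with am = 4 and gm = 2, the partition is not yet determined (e.g. several partitions of 4 into 2 parts exist). Let N = A − (2)·I. Computing rank(N^1) = 2, rank(N^2) = 0; the number of blocks of size ≥ j is rank(N^{j−1}) − rank(N^j), giving [2, 2]. So we have 2 block(s) of size 2 → block sizes [2, 2]

Assembling the blocks gives a Jordan form
J =
  [2, 1, 0, 0]
  [0, 2, 0, 0]
  [0, 0, 2, 1]
  [0, 0, 0, 2]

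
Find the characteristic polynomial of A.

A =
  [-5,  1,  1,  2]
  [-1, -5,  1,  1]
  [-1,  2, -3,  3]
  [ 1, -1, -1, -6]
x^4 + 19*x^3 + 135*x^2 + 425*x + 500

Expanding det(x·I − A) (e.g. by cofactor expansion or by noting that A is similar to its Jordan form J, which has the same characteristic polynomial as A) gives
  χ_A(x) = x^4 + 19*x^3 + 135*x^2 + 425*x + 500
which factors as (x + 4)*(x + 5)^3. The eigenvalues (with algebraic multiplicities) are λ = -5 with multiplicity 3, λ = -4 with multiplicity 1.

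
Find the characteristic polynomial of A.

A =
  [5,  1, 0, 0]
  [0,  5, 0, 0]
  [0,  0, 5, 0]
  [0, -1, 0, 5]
x^4 - 20*x^3 + 150*x^2 - 500*x + 625

Expanding det(x·I − A) (e.g. by cofactor expansion or by noting that A is similar to its Jordan form J, which has the same characteristic polynomial as A) gives
  χ_A(x) = x^4 - 20*x^3 + 150*x^2 - 500*x + 625
which factors as (x - 5)^4. The eigenvalues (with algebraic multiplicities) are λ = 5 with multiplicity 4.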